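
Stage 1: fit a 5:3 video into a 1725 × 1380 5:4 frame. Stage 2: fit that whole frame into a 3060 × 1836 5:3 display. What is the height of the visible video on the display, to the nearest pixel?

1377 px

Inside the 1725×1380 canvas the video is width-limited at 1725.00 × 1035.00.
5:4 in 3060×1836: fills the height, so the intermediate becomes 2295.00 × 1836.00 — a scale of ×1.3304.
The video scales with it: height 1035.00 × 1.3304 ≈ 1377.00.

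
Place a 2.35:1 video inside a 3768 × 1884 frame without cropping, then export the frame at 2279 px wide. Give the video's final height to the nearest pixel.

Fitted into 3768×1884, the video spans the width; its height is 3768 / 2.350 ≈ 1603.40 px.
Resizing to 2279 px wide multiplies everything by 0.6048: 1603.40 → 969.79 px.

970 px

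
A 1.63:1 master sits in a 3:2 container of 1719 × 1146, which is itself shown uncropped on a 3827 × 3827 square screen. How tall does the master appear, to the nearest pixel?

2348 px

First fit — 1.63:1 into 1719×1146 spans the width: 1719.00 × 1054.60.
The 3:2 canvas is width-limited in 3827×3827, giving 3827.00 × 2551.33; scale factor 2.2263.
Applying the same ×2.2263: 1054.60 → 2347.85.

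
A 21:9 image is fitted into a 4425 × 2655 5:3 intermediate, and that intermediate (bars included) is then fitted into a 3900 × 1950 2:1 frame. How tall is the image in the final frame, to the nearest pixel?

1393 px

21:9 in 4425×2655: fills the width, so the image is 4425.00 × 1896.43.
5:3 in 3900×1950: fills the height, so the intermediate becomes 3250.00 × 1950.00 — a scale of ×0.7345.
Applying the same ×0.7345: 1896.43 → 1392.86.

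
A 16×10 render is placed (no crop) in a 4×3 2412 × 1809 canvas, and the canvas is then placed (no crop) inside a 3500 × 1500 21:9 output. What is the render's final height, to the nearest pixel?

1250 px

Inside the 2412×1809 canvas the render is width-limited at 2412.00 × 1507.50.
The 4×3 canvas is height-limited in 3500×1500, giving 2000.00 × 1500.00; scale factor 0.8292.
Applying the same ×0.8292: 1507.50 → 1250.00.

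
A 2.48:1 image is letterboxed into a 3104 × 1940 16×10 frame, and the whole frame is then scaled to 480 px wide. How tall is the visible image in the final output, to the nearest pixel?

At 3104×1940 the image is width-limited, so height = 3104 / 2.480 ≈ 1251.61 px.
Resizing to 480 px wide multiplies everything by 0.1546: 1251.61 → 193.55 px.

194 px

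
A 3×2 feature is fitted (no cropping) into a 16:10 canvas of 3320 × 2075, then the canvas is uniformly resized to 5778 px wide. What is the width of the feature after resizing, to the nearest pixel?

5417 px

In the 3320×2075 frame the feature fills the height: width = 2075 × 3/2 ≈ 3112.50 px.
The frame scales by 5778/3320 = 1.7404; 3112.50 × 1.7404 ≈ 5416.88 px.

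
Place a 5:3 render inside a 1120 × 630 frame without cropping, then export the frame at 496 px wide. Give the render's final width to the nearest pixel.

Fitted into 1120×630, the render spans the height; its width is 630 × 5/3 ≈ 1050.00 px.
Scaling 1120 → 496 is ×0.4429, so the width becomes 1050.00 × 0.4429 ≈ 465.00 px.

465 px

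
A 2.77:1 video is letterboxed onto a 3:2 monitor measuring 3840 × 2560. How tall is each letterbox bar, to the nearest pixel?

2.77:1 (2.770) > 3:2 (1.500), so the video fills the width.
Content height = 3840 / 2.770 ≈ 1386.28 px.
Black = 2560 − 1386.28 = 1173.72 px, or 586.86 per bar.

587 px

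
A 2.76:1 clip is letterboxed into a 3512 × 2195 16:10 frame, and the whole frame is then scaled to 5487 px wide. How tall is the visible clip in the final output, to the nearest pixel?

1988 px

Fitted into 3512×2195, the clip spans the width; its height is 3512 / 2.760 ≈ 1272.46 px.
Resizing to 5487 px wide multiplies everything by 1.5624: 1272.46 → 1988.04 px.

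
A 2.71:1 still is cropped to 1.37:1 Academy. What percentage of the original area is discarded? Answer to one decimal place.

1.37:1 Academy is narrower than 2.71:1, so the crop keeps the full height and trims the width.
Area ratio = (1.370)/(2.710) = 50.55%; the remaining 49.45% is cropped out.

49.4%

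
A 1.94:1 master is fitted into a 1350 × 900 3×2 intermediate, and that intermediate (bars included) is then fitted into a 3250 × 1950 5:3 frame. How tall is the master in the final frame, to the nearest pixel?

Inside the 1350×900 canvas the master is width-limited at 1350.00 × 695.88.
The 3×2 canvas is height-limited in 3250×1950, giving 2925.00 × 1950.00; scale factor 2.1667.
The master scales with it: height 695.88 × 2.1667 ≈ 1507.73.

1508 px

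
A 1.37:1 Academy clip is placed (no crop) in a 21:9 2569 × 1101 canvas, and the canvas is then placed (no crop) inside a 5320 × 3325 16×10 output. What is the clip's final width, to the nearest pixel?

3124 px

1.37:1 Academy in 2569×1101: fills the height, so the clip is 1508.37 × 1101.00.
21:9 in 5320×3325: fills the width, so the intermediate becomes 5320.00 × 2280.00 — a scale of ×2.0708.
The clip scales with it: width 1508.37 × 2.0708 ≈ 3123.60.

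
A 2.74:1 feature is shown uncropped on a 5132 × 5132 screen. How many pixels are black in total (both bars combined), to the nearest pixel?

Since 2.740 > 1.000, the feature is width-limited.
The feature is 5132 / 2.740 ≈ 1872.9927 px tall.
Black = 5132 − 1872.9927 = 3259.0073 px.
That's 3259.0073 × 5132 ≈ 16725225 black pixels.

16725225 pixels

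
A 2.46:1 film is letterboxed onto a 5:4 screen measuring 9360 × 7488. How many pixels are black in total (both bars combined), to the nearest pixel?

Since 2.460 > 1.250, the film is width-limited.
That makes the image 3804.8780 px tall (9360 / 2.460).
Leftover height: 7488 − 3804.8780 = 3683.1220 px.
Across the 9360-px span: 3683.1220 × 9360 ≈ 34474021 px.

34474021 pixels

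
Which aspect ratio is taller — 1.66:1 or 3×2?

1.66 and 3×2 = 1.5; 1.66 > 1.5. The smaller width-to-height ratio is the taller frame.

3×2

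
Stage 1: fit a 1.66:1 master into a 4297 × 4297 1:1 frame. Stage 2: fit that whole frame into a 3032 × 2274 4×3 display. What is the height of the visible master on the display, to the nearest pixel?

1.66:1 in 4297×4297: fills the width, so the master is 4297.00 × 2588.55.
The 1:1 canvas is height-limited in 3032×2274, giving 2274.00 × 2274.00; scale factor 0.5292.
The master scales with it: height 2588.55 × 0.5292 ≈ 1369.88.

1370 px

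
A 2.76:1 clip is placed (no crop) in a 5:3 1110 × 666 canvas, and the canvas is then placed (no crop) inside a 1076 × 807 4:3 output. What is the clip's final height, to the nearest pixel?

390 px

First fit — 2.76:1 into 1110×666 spans the width: 1110.00 × 402.17.
5:3 in 1076×807: fills the width, so the intermediate becomes 1076.00 × 645.60 — a scale of ×0.9694.
Applying the same ×0.9694: 402.17 → 389.86.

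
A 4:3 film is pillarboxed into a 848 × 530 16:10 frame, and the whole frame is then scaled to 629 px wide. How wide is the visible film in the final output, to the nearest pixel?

524 px

Fitted into 848×530, the film spans the height; its width is 530 × 4/3 ≈ 706.67 px.
The frame scales by 629/848 = 0.7417; 706.67 × 0.7417 ≈ 524.17 px.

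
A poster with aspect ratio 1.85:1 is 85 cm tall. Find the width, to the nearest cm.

157 cm

85 × 1.850 = 157.25.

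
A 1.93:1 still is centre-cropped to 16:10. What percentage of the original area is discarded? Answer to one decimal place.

Going from 1.93:1 to 16:10 means cutting width while keeping height.
Fraction kept = (1.600)/(1.930) ≈ 82.90%, so 17.10% is lost.

17.1%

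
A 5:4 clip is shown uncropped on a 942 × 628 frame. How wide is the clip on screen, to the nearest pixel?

785 px

Since 1.250 < 1.500, the clip is height-limited.
The clip is 628 × 5/4 ≈ 785.00 px wide.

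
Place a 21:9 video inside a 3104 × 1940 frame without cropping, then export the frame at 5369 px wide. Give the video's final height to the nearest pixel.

2301 px

At 3104×1940 the video is width-limited, so height = 3104 × 9/21 ≈ 1330.29 px.
Resizing to 5369 px wide multiplies everything by 1.7297: 1330.29 → 2301.00 px.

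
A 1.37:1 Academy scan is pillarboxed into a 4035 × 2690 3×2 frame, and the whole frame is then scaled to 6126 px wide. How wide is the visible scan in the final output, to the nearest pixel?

In the 4035×2690 frame the scan fills the height: width = 2690 × 1.370 ≈ 3685.30 px.
Resizing to 6126 px wide multiplies everything by 1.5182: 3685.30 → 5595.08 px.

5595 px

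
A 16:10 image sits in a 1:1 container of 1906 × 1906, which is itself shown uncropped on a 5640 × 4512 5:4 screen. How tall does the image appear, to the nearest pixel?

Inside the 1906×1906 canvas the image is width-limited at 1906.00 × 1191.25.
The 1:1 canvas is height-limited in 5640×4512, giving 4512.00 × 4512.00; scale factor 2.3673.
Applying the same ×2.3673: 1191.25 → 2820.00.

2820 px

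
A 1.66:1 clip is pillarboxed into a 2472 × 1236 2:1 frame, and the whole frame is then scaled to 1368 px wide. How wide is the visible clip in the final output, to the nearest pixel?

At 2472×1236 the clip is height-limited, so width = 1236 × 1.660 ≈ 2051.76 px.
Scaling 2472 → 1368 is ×0.5534, so the width becomes 2051.76 × 0.5534 ≈ 1135.44 px.

1135 px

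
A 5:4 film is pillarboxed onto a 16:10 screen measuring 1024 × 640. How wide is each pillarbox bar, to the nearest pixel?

112 px

Since 1.250 < 1.600, the film is height-limited.
That makes the image 800.00 px wide (640 × 5/4).
Leftover width: 1024 − 800.00 = 224.00 px → 112.00 each side.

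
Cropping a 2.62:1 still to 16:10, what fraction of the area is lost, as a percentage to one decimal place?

Going from 2.62:1 to 16:10 means cutting width while keeping height.
Fraction kept = (1.600)/(2.620) ≈ 61.07%, so 38.93% is lost.

38.9%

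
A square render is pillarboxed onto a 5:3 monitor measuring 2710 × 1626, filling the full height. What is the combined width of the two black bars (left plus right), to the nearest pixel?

Content width = 1626 × 1/1 ≈ 1626.00 px.
Leftover width: 2710 − 1626.00 = 1084.00 px.

1084 px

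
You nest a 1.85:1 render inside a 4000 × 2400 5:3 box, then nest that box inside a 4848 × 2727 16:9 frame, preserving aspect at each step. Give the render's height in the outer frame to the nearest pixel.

First fit — 1.85:1 into 4000×2400 spans the width: 4000.00 × 2162.16.
The 5:3 canvas is height-limited in 4848×2727, giving 4545.00 × 2727.00; scale factor 1.1362.
The render scales with it: height 2162.16 × 1.1362 ≈ 2456.76.

2457 px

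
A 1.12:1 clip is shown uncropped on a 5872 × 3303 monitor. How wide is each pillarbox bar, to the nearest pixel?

1086 px

1.12:1 is narrower than 16×9, so it spans the full height.
That makes the image 3699.36 px wide (3303 × 1.120).
5872 − 3699.36 = 2172.64 px of bars (1086.32 each).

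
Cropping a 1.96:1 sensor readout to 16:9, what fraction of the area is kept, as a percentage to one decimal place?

16:9 is narrower than 1.96:1, so the crop keeps the full height and trims the width.
(1.778)/(1.960) ≈ 0.907 of the area survives.

90.7%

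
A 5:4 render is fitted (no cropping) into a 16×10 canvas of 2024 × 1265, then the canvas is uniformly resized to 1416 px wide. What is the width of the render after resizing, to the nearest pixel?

Fitted into 2024×1265, the render spans the height; its width is 1265 × 5/4 ≈ 1581.25 px.
The frame scales by 1416/2024 = 0.6996; 1581.25 × 0.6996 ≈ 1106.25 px.

1106 px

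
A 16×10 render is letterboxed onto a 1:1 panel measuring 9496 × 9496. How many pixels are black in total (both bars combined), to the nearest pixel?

16×10 (1.600) > 1:1 (1.000), so the render fills the width.
That makes the image 5935.0000 px tall (9496 × 10/16).
Leftover height: 9496 − 5935.0000 = 3561.0000 px.
Bar area = 3561.0000 × 9496 ≈ 33815256 px.

33815256 pixels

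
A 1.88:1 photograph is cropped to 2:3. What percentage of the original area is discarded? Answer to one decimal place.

2:3 is narrower than 1.88:1, so the crop keeps the full height and trims the width.
Fraction kept = (0.667)/(1.880) ≈ 35.46%, so 64.54% is lost.

64.5%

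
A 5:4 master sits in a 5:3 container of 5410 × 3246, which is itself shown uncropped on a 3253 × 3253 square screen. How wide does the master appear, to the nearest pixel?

2440 px

First fit — 5:4 into 5410×3246 spans the height: 4057.50 × 3246.00.
5:3 in 3253×3253: fills the width, so the intermediate becomes 3253.00 × 1951.80 — a scale of ×0.6013.
So the master's width is 4057.50 × 0.6013 ≈ 2439.75.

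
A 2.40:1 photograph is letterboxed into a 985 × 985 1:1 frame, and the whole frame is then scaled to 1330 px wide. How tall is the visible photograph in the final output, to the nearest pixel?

554 px

Fitted into 985×985, the photograph spans the width; its height is 985 / 2.400 ≈ 410.42 px.
Scaling 985 → 1330 is ×1.3503, so the height becomes 410.42 × 1.3503 ≈ 554.17 px.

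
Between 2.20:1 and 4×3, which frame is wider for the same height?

2.2 and 4×3 = 1.333; 2.2 > 1.333.

2.20:1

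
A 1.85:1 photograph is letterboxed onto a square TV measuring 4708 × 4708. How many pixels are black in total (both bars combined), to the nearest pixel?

Since 1.850 > 1.000, the photograph is width-limited.
Content height = 4708 / 1.850 ≈ 2544.8649 px.
Leftover height: 4708 − 2544.8649 = 2163.1351 px.
Across the 4708-px span: 2163.1351 × 4708 ≈ 10184040 px.

10184040 pixels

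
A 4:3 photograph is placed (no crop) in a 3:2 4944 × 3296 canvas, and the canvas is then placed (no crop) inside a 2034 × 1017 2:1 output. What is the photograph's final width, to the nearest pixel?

1356 px

Inside the 4944×3296 canvas the photograph is height-limited at 4394.67 × 3296.00.
The 3:2 canvas is height-limited in 2034×1017, giving 1525.50 × 1017.00; scale factor 0.3086.
So the photograph's width is 4394.67 × 0.3086 ≈ 1356.00.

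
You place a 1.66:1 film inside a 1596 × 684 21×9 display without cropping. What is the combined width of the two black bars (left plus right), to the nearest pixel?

461 px

Since 1.660 < 2.333, the film is height-limited.
That makes the image 1135.44 px wide (684 × 1.660).
1596 − 1135.44 = 460.56 px of bars.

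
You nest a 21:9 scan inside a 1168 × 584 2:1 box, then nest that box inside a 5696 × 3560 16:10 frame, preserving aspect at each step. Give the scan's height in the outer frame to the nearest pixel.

First fit — 21:9 into 1168×584 spans the width: 1168.00 × 500.57.
2:1 in 5696×3560: fills the width, so the intermediate becomes 5696.00 × 2848.00 — a scale of ×4.8767.
Applying the same ×4.8767: 500.57 → 2441.14.

2441 px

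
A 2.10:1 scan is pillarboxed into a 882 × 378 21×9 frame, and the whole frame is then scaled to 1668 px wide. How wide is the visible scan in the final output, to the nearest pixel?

1501 px

Fitted into 882×378, the scan spans the height; its width is 378 × 2.100 ≈ 793.80 px.
The frame scales by 1668/882 = 1.8912; 793.80 × 1.8912 ≈ 1501.20 px.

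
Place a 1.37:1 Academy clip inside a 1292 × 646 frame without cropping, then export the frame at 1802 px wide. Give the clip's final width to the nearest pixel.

In the 1292×646 frame the clip fills the height: width = 646 × 1.370 ≈ 885.02 px.
The frame scales by 1802/1292 = 1.3947; 885.02 × 1.3947 ≈ 1234.37 px.

1234 px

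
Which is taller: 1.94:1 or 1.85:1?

1.85:1

1.94 and 1.85; 1.94 > 1.85. The smaller width-to-height ratio is the taller frame.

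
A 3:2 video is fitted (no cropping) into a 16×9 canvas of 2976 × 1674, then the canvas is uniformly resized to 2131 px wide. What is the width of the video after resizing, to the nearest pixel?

At 2976×1674 the video is height-limited, so width = 1674 × 3/2 ≈ 2511.00 px.
Resizing to 2131 px wide multiplies everything by 0.7161: 2511.00 → 1798.03 px.

1798 px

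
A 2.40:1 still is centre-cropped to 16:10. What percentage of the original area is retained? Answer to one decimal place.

Going from 2.40:1 to 16:10 means cutting width while keeping height.
(1.600)/(2.400) ≈ 0.667 of the area survives.

66.7%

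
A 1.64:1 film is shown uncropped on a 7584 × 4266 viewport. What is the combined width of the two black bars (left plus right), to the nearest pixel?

588 px

1.64:1 is narrower than 16×9, so it spans the full height.
The film is 4266 × 1.640 ≈ 6996.24 px wide.
Black = 7584 − 6996.24 = 587.76 px.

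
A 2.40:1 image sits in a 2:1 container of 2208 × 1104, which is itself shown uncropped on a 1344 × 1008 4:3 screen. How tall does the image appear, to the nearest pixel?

2.40:1 in 2208×1104: fills the width, so the image is 2208.00 × 920.00.
Second fit — the 2:1 canvas into 1344×1008 spans the width: 1344.00 × 672.00 (×0.6087 from 2208×1104).
So the image's height is 920.00 × 0.6087 ≈ 560.00.

560 px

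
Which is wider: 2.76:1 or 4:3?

2.76:1

2.76 and 4:3 = 1.333; 2.76 > 1.333.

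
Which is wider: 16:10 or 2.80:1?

2.80:1

16:10 = 1.6 and 2.8; 2.8 > 1.6.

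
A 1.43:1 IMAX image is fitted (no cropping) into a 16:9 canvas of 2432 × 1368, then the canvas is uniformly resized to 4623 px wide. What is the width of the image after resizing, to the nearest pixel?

3719 px

Fitted into 2432×1368, the image spans the height; its width is 1368 × 1.430 ≈ 1956.24 px.
The frame scales by 4623/2432 = 1.9009; 1956.24 × 1.9009 ≈ 3718.63 px.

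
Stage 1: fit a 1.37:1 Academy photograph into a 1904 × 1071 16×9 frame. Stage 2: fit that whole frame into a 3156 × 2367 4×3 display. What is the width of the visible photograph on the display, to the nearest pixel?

1.37:1 Academy in 1904×1071: fills the height, so the photograph is 1467.27 × 1071.00.
The 16×9 canvas is width-limited in 3156×2367, giving 3156.00 × 1775.25; scale factor 1.6576.
So the photograph's width is 1467.27 × 1.6576 ≈ 2432.09.

2432 px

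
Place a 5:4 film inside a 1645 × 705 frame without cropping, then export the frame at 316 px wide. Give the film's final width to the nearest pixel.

169 px

Fitted into 1645×705, the film spans the height; its width is 705 × 5/4 ≈ 881.25 px.
Scaling 1645 → 316 is ×0.1921, so the width becomes 881.25 × 0.1921 ≈ 169.29 px.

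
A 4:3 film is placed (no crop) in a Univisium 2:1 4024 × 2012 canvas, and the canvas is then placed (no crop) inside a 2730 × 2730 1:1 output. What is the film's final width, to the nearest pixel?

First fit — 4:3 into 4024×2012 spans the height: 2682.67 × 2012.00.
Univisium 2:1 in 2730×2730: fills the width, so the intermediate becomes 2730.00 × 1365.00 — a scale of ×0.6784.
Applying the same ×0.6784: 2682.67 → 1820.00.

1820 px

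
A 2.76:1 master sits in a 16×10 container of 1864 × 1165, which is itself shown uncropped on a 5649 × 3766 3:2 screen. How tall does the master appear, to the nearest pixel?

First fit — 2.76:1 into 1864×1165 spans the width: 1864.00 × 675.36.
The 16×10 canvas is width-limited in 5649×3766, giving 5649.00 × 3530.62; scale factor 3.0306.
The master scales with it: height 675.36 × 3.0306 ≈ 2046.74.

2047 px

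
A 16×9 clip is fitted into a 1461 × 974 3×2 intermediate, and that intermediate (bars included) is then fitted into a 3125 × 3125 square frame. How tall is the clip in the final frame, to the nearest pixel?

1758 px

Inside the 1461×974 canvas the clip is width-limited at 1461.00 × 821.81.
3×2 in 3125×3125: fills the width, so the intermediate becomes 3125.00 × 2083.33 — a scale of ×2.1389.
Applying the same ×2.1389: 821.81 → 1757.81.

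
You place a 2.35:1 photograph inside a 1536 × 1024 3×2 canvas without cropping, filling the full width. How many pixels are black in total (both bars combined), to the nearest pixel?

That makes the image 653.6170 px tall (1536 / 2.350).
1024 − 653.6170 = 370.3830 px of bars.
That's 370.3830 × 1536 ≈ 568908 black pixels.

568908 pixels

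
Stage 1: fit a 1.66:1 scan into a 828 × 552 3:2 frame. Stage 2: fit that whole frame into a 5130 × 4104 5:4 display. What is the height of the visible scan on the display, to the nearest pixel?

3090 px

Inside the 828×552 canvas the scan is width-limited at 828.00 × 498.80.
3:2 in 5130×4104: fills the width, so the intermediate becomes 5130.00 × 3420.00 — a scale of ×6.1957.
So the scan's height is 498.80 × 6.1957 ≈ 3090.36.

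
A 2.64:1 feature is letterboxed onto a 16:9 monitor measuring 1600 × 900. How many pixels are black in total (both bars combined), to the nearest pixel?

470303 pixels

2.64:1 is wider than 16:9, so it spans the full width.
That makes the image 606.0606 px tall (1600 / 2.640).
Leftover height: 900 − 606.0606 = 293.9394 px.
That's 293.9394 × 1600 ≈ 470303 black pixels.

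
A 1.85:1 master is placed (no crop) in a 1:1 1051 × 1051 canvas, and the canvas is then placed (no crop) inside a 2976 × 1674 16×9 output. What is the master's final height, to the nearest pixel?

905 px

Inside the 1051×1051 canvas the master is width-limited at 1051.00 × 568.11.
The 1:1 canvas is height-limited in 2976×1674, giving 1674.00 × 1674.00; scale factor 1.5928.
The master scales with it: height 568.11 × 1.5928 ≈ 904.86.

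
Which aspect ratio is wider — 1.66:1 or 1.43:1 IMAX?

1.66 and 1.43; 1.66 > 1.43.

1.66:1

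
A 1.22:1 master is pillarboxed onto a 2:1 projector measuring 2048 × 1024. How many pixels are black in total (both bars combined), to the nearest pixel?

817889 pixels

1.22:1 (1.220) < 2:1 (2.000), so the master fills the height.
That makes the image 1249.2800 px wide (1024 × 1.220).
Leftover width: 2048 − 1249.2800 = 798.7200 px.
Across the 1024-px span: 798.7200 × 1024 ≈ 817889 px.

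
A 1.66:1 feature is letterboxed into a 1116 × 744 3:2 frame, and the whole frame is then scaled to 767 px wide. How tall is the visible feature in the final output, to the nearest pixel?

462 px

In the 1116×744 frame the feature fills the width: height = 1116 / 1.660 ≈ 672.29 px.
Resizing to 767 px wide multiplies everything by 0.6873: 672.29 → 462.05 px.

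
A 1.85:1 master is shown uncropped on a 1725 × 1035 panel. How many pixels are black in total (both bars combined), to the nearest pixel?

176929 pixels

1.85:1 (1.850) > 5:3 (1.667), so the master fills the width.
The master is 1725 / 1.850 ≈ 932.4324 px tall.
Leftover height: 1035 − 932.4324 = 102.5676 px.
That's 102.5676 × 1725 ≈ 176929 black pixels.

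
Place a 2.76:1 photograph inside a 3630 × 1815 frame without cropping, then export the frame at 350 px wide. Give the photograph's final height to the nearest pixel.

127 px

Fitted into 3630×1815, the photograph spans the width; its height is 3630 / 2.760 ≈ 1315.22 px.
Scaling 3630 → 350 is ×0.0964, so the height becomes 1315.22 × 0.0964 ≈ 126.81 px.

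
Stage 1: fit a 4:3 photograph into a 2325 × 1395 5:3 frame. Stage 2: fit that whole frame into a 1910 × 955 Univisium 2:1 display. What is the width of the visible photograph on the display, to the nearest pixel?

First fit — 4:3 into 2325×1395 spans the height: 1860.00 × 1395.00.
5:3 in 1910×955: fills the height, so the intermediate becomes 1591.67 × 955.00 — a scale of ×0.6846.
So the photograph's width is 1860.00 × 0.6846 ≈ 1273.33.

1273 px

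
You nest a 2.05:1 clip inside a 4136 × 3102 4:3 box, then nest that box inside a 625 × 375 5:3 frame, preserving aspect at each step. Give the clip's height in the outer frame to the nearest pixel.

2.05:1 in 4136×3102: fills the width, so the clip is 4136.00 × 2017.56.
The 4:3 canvas is height-limited in 625×375, giving 500.00 × 375.00; scale factor 0.1209.
So the clip's height is 2017.56 × 0.1209 ≈ 243.90.

244 px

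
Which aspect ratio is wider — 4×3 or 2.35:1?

4×3 = 1.333 and 2.35; 2.35 > 1.333.

2.35:1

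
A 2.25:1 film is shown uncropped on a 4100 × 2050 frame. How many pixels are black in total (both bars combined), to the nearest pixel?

2.25:1 (2.250) > 2:1 (2.000), so the film fills the width.
Content height = 4100 / 2.250 ≈ 1822.2222 px.
2050 − 1822.2222 = 227.7778 px of bars.
Across the 4100-px span: 227.7778 × 4100 ≈ 933889 px.

933889 pixels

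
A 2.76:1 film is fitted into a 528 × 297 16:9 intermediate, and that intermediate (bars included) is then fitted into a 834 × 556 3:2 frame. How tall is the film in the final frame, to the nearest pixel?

302 px

Inside the 528×297 canvas the film is width-limited at 528.00 × 191.30.
Second fit — the 16:9 canvas into 834×556 spans the width: 834.00 × 469.12 (×1.5795 from 528×297).
So the film's height is 191.30 × 1.5795 ≈ 302.17.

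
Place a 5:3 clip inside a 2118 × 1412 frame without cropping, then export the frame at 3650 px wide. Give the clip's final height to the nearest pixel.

2190 px

At 2118×1412 the clip is width-limited, so height = 2118 × 3/5 ≈ 1270.80 px.
The frame scales by 3650/2118 = 1.7233; 1270.80 × 1.7233 ≈ 2190.00 px.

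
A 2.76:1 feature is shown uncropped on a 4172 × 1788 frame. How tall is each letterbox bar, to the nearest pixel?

2.76:1 is wider than 21:9, so it spans the full width.
Content height = 4172 / 2.760 ≈ 1511.59 px.
1788 − 1511.59 = 276.41 px of bars (138.20 each).

138 px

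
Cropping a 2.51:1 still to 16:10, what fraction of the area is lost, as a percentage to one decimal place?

36.3%

16:10 is narrower than 2.51:1, so the crop keeps the full height and trims the width.
Area ratio = (1.600)/(2.510) = 63.75%; the remaining 36.25% is cropped out.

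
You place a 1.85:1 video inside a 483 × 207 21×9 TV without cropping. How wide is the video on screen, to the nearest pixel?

383 px

1.85:1 is narrower than 21×9, so it spans the full height.
Content width = 207 × 1.850 ≈ 382.95 px.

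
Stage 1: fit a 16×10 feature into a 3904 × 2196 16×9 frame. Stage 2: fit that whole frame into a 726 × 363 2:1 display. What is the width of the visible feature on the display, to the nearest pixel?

16×10 in 3904×2196: fills the height, so the feature is 3513.60 × 2196.00.
Second fit — the 16×9 canvas into 726×363 spans the height: 645.33 × 363.00 (×0.1653 from 3904×2196).
So the feature's width is 3513.60 × 0.1653 ≈ 580.80.

581 px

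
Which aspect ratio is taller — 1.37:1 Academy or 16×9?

1.37:1 Academy

1.37 and 16×9 = 1.778; 1.778 > 1.37. The smaller width-to-height ratio is the taller frame.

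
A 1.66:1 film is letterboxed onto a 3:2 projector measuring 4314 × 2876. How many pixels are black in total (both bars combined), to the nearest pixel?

1195862 pixels

1.66:1 is wider than 3:2, so it spans the full width.
That makes the image 2598.7952 px tall (4314 / 1.660).
Black = 2876 − 2598.7952 = 277.2048 px.
Across the 4314-px span: 277.2048 × 4314 ≈ 1195862 px.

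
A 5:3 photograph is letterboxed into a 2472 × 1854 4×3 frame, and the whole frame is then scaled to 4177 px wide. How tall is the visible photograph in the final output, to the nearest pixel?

2506 px

In the 2472×1854 frame the photograph fills the width: height = 2472 × 3/5 ≈ 1483.20 px.
Resizing to 4177 px wide multiplies everything by 1.6897: 1483.20 → 2506.20 px.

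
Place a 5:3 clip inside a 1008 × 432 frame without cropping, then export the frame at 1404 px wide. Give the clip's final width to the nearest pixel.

1003 px

At 1008×432 the clip is height-limited, so width = 432 × 5/3 ≈ 720.00 px.
The frame scales by 1404/1008 = 1.3929; 720.00 × 1.3929 ≈ 1002.86 px.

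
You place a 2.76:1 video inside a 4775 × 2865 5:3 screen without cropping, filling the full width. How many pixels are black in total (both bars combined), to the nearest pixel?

5419279 pixels

Content height = 4775 / 2.760 ≈ 1730.0725 px.
2865 − 1730.0725 = 1134.9275 px of bars.
Bar area = 1134.9275 × 4775 ≈ 5419279 px.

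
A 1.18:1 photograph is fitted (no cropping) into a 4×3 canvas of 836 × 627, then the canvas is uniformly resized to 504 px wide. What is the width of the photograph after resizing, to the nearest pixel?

446 px

Fitted into 836×627, the photograph spans the height; its width is 627 × 1.180 ≈ 739.86 px.
Scaling 836 → 504 is ×0.6029, so the width becomes 739.86 × 0.6029 ≈ 446.04 px.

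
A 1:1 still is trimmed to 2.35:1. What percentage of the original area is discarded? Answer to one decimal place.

57.4%

Going from 1:1 to 2.35:1 means cutting height while keeping width.
Fraction kept = (1.000)/(2.350) ≈ 42.55%, so 57.45% is lost.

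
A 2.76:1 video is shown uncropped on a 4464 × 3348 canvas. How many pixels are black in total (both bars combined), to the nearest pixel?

2.76:1 is wider than 4:3, so it spans the full width.
Content height = 4464 / 2.760 ≈ 1617.3913 px.
3348 − 1617.3913 = 1730.6087 px of bars.
That's 1730.6087 × 4464 ≈ 7725437 black pixels.

7725437 pixels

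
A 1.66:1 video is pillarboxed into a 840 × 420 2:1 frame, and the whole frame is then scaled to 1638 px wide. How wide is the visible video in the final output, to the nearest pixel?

At 840×420 the video is height-limited, so width = 420 × 1.660 ≈ 697.20 px.
Scaling 840 → 1638 is ×1.9500, so the width becomes 697.20 × 1.9500 ≈ 1359.54 px.

1360 px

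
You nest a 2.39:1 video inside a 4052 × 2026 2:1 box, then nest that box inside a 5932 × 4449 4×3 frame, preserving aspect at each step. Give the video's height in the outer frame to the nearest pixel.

First fit — 2.39:1 into 4052×2026 spans the width: 4052.00 × 1695.40.
2:1 in 5932×4449: fills the width, so the intermediate becomes 5932.00 × 2966.00 — a scale of ×1.4640.
The video scales with it: height 1695.40 × 1.4640 ≈ 2482.01.

2482 px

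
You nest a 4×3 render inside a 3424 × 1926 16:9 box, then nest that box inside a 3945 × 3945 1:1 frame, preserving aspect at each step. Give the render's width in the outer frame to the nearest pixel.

2959 px

Inside the 3424×1926 canvas the render is height-limited at 2568.00 × 1926.00.
Second fit — the 16:9 canvas into 3945×3945 spans the width: 3945.00 × 2219.06 (×1.1522 from 3424×1926).
Applying the same ×1.1522: 2568.00 → 2958.75.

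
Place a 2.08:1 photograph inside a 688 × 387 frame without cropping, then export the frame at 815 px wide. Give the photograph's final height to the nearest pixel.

At 688×387 the photograph is width-limited, so height = 688 / 2.080 ≈ 330.77 px.
Resizing to 815 px wide multiplies everything by 1.1846: 330.77 → 391.83 px.

392 px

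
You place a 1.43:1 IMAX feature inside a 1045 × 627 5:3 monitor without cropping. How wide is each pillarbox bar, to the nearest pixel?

1.43:1 IMAX is narrower than 5:3, so it spans the full height.
The feature is 627 × 1.430 ≈ 896.61 px wide.
Leftover width: 1045 − 896.61 = 148.39 px → 74.19 each side.

74 px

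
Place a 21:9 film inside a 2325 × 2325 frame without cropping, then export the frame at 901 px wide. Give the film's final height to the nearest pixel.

Fitted into 2325×2325, the film spans the width; its height is 2325 × 9/21 ≈ 996.43 px.
Scaling 2325 → 901 is ×0.3875, so the height becomes 996.43 × 0.3875 ≈ 386.14 px.

386 px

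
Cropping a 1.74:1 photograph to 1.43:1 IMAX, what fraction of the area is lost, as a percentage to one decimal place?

17.8%

Going from 1.74:1 to 1.43:1 IMAX means cutting width while keeping height.
Area ratio = (1.430)/(1.740) = 82.18%; the remaining 17.82% is cropped out.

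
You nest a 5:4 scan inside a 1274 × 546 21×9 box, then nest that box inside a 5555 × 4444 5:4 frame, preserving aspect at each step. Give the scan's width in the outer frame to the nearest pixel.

2976 px

First fit — 5:4 into 1274×546 spans the height: 682.50 × 546.00.
The 21×9 canvas is width-limited in 5555×4444, giving 5555.00 × 2380.71; scale factor 4.3603.
Applying the same ×4.3603: 682.50 → 2975.89.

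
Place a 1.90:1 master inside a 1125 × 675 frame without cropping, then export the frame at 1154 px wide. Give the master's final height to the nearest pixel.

607 px

At 1125×675 the master is width-limited, so height = 1125 / 1.900 ≈ 592.11 px.
The frame scales by 1154/1125 = 1.0258; 592.11 × 1.0258 ≈ 607.37 px.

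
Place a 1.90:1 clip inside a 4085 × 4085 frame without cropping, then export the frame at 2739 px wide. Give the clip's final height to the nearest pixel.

In the 4085×4085 frame the clip fills the width: height = 4085 / 1.900 ≈ 2150.00 px.
Scaling 4085 → 2739 is ×0.6705, so the height becomes 2150.00 × 0.6705 ≈ 1441.58 px.

1442 px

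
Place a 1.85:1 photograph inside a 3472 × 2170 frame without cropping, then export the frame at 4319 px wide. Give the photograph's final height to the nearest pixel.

2335 px

In the 3472×2170 frame the photograph fills the width: height = 3472 / 1.850 ≈ 1876.76 px.
Scaling 3472 → 4319 is ×1.2440, so the height becomes 1876.76 × 1.2440 ≈ 2334.59 px.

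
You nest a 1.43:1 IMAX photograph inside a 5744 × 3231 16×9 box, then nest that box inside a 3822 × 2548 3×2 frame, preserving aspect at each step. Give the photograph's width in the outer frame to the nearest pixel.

1.43:1 IMAX in 5744×3231: fills the height, so the photograph is 4620.33 × 3231.00.
Second fit — the 16×9 canvas into 3822×2548 spans the width: 3822.00 × 2149.88 (×0.6654 from 5744×3231).
The photograph scales with it: width 4620.33 × 0.6654 ≈ 3074.32.

3074 px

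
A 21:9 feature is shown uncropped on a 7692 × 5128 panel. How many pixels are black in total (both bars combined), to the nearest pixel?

21:9 (2.333) > 3×2 (1.500), so the feature fills the width.
That makes the image 3296.5714 px tall (7692 × 9/21).
5128 − 3296.5714 = 1831.4286 px of bars.
Across the 7692-px span: 1831.4286 × 7692 ≈ 14087349 px.

14087349 pixels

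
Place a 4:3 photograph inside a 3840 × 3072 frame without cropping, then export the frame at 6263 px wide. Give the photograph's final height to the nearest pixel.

Fitted into 3840×3072, the photograph spans the width; its height is 3840 × 3/4 ≈ 2880.00 px.
The frame scales by 6263/3840 = 1.6310; 2880.00 × 1.6310 ≈ 4697.25 px.

4697 px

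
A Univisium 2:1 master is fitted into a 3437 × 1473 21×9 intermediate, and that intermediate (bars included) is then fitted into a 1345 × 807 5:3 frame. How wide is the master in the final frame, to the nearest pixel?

Inside the 3437×1473 canvas the master is height-limited at 2946.00 × 1473.00.
Second fit — the 21×9 canvas into 1345×807 spans the width: 1345.00 × 576.43 (×0.3913 from 3437×1473).
The master scales with it: width 2946.00 × 0.3913 ≈ 1152.86.

1153 px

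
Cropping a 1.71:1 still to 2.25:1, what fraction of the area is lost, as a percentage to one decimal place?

24.0%

2.25:1 is wider than 1.71:1, so the crop keeps the full width and trims the height.
Fraction kept = (1.710)/(2.250) ≈ 76.00%, so 24.00% is lost.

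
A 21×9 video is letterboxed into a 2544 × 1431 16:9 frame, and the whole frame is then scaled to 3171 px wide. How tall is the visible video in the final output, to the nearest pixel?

In the 2544×1431 frame the video fills the width: height = 2544 × 9/21 ≈ 1090.29 px.
Resizing to 3171 px wide multiplies everything by 1.2465: 1090.29 → 1359.00 px.

1359 px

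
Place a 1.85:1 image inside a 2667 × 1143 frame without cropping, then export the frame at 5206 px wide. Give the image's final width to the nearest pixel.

4128 px

Fitted into 2667×1143, the image spans the height; its width is 1143 × 1.850 ≈ 2114.55 px.
Resizing to 5206 px wide multiplies everything by 1.9520: 2114.55 → 4127.61 px.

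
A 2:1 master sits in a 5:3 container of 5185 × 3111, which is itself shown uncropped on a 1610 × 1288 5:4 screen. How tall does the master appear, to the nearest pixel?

805 px

First fit — 2:1 into 5185×3111 spans the width: 5185.00 × 2592.50.
5:3 in 1610×1288: fills the width, so the intermediate becomes 1610.00 × 966.00 — a scale of ×0.3105.
So the master's height is 2592.50 × 0.3105 ≈ 805.00.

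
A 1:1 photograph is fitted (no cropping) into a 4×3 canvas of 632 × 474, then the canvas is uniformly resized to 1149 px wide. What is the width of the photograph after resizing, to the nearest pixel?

Fitted into 632×474, the photograph spans the height; its width is 474 × 1/1 ≈ 474.00 px.
The frame scales by 1149/632 = 1.8180; 474.00 × 1.8180 ≈ 861.75 px.

862 px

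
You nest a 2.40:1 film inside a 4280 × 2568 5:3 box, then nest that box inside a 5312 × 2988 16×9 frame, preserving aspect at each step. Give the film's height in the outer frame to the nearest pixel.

2075 px

2.40:1 in 4280×2568: fills the width, so the film is 4280.00 × 1783.33.
5:3 in 5312×2988: fills the height, so the intermediate becomes 4980.00 × 2988.00 — a scale of ×1.1636.
The film scales with it: height 1783.33 × 1.1636 ≈ 2075.00.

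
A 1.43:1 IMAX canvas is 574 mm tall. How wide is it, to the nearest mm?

Width = 574 × 1.430 = 820.82.

821 mm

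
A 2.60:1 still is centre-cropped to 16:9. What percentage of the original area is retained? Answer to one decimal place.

68.4%

16:9 is narrower than 2.60:1, so the crop keeps the full height and trims the width.
(1.778)/(2.600) ≈ 0.684 of the area survives.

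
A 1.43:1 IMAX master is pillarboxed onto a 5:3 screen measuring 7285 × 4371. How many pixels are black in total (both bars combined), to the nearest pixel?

1.43:1 IMAX (1.430) < 5:3 (1.667), so the master fills the height.
Content width = 4371 × 1.430 ≈ 6250.5300 px.
7285 − 6250.5300 = 1034.4700 px of bars.
Bar area = 1034.4700 × 4371 ≈ 4521668 px.

4521668 pixels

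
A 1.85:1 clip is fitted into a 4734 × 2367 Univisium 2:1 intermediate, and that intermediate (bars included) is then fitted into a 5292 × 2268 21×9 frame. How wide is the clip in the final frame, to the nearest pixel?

1.85:1 in 4734×2367: fills the height, so the clip is 4378.95 × 2367.00.
Univisium 2:1 in 5292×2268: fills the height, so the intermediate becomes 4536.00 × 2268.00 — a scale of ×0.9582.
The clip scales with it: width 4378.95 × 0.9582 ≈ 4195.80.

4196 px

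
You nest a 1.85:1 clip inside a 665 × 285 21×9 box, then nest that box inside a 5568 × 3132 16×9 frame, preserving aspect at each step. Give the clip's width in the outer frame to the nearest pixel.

4415 px

First fit — 1.85:1 into 665×285 spans the height: 527.25 × 285.00.
Second fit — the 21×9 canvas into 5568×3132 spans the width: 5568.00 × 2386.29 (×8.3729 from 665×285).
So the clip's width is 527.25 × 8.3729 ≈ 4414.63.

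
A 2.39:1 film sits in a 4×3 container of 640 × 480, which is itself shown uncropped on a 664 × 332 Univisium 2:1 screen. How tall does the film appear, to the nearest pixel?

2.39:1 in 640×480: fills the width, so the film is 640.00 × 267.78.
The 4×3 canvas is height-limited in 664×332, giving 442.67 × 332.00; scale factor 0.6917.
The film scales with it: height 267.78 × 0.6917 ≈ 185.22.

185 px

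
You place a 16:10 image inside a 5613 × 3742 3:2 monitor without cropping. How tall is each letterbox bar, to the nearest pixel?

117 px

16:10 is wider than 3:2, so it spans the full width.
Content height = 5613 × 10/16 ≈ 3508.12 px.
3742 − 3508.12 = 233.88 px of bars (116.94 each).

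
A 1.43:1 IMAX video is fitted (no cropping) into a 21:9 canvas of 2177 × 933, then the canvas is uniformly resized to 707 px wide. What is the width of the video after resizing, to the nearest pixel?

433 px

In the 2177×933 frame the video fills the height: width = 933 × 1.430 ≈ 1334.19 px.
Resizing to 707 px wide multiplies everything by 0.3248: 1334.19 → 433.29 px.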